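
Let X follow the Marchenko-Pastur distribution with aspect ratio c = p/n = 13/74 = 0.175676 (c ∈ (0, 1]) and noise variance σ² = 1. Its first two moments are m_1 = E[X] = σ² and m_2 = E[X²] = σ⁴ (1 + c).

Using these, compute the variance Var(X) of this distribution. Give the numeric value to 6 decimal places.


m_1 = E[X] = σ² = 1, so m_1² = 1.
m_2 = E[X²] = σ⁴ (1 + c) = 1 · (1 + 0.175676) = 1 · 1.175676 = 1.175676.
(Note m_2 − m_1² simplifies to c · σ⁴ = 0.175676 · 1.)

Var(X) = m_2 − m_1² = 1.175676 − 1 = 0.175676.


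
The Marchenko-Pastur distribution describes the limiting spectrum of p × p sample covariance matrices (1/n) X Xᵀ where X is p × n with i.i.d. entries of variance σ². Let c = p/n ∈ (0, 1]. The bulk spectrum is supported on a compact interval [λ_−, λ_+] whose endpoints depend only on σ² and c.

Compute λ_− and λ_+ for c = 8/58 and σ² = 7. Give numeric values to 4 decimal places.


c = 8/58 = 0.137931; √c = 0.371391.
λ_− = σ² (1 − √c)² = 7 · (1 − 0.371391)² = 7 · (0.628609)² = 2.766048.
λ_+ = σ² (1 + √c)² = 7 · (1 + 0.371391)² = 7 · (1.371391)² = 13.164987.

Rounded to 4 decimal places: λ_− ≈ 2.7660, λ_+ ≈ 13.1650.


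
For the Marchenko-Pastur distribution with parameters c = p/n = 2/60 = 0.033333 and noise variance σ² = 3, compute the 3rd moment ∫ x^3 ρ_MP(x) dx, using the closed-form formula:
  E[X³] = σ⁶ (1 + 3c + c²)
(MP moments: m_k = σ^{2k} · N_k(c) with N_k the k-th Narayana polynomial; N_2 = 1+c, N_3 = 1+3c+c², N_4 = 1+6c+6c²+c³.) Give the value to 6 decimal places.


E[X³] = σ⁶ (1 + 3c + c²) (third MP moment). With σ² = 3 (so σ⁶ = 27) and c = 2/60 = 0.033333: E[X³] = 27 · (1 + 3·0.033333 + (0.033333)²) = 27 · 1.101111.

So E[X^3] = 29.730000.


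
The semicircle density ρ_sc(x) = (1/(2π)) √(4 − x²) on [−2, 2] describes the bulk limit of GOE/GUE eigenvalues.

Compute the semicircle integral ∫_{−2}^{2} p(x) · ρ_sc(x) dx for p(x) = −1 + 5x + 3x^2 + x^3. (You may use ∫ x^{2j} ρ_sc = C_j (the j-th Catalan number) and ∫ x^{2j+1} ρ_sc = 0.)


Write p(x) = Σ a_i x^i, split into monomials and integrate each against ρ_sc separately.
Using ∫ x^{2j} ρ_sc = C_j = (1/(j+1)) C(2j, j) (Catalan numbers) and ∫ x^{2j+1} ρ_sc = 0 (odd monomials vanish by symmetry):
  i = 0 (even): a_0 · C_{0} = -1 · 1 = -1
  i = 1 (odd): ∫ x^1 ρ_sc = 0 (vanishes)
  i = 2 (even): a_2 · C_{1} = 3 · 1 = 3
  i = 3 (odd): ∫ x^3 ρ_sc = 0 (vanishes)

Summing the contributions: ∫_{−2}^{2} p(x) ρ_sc(x) dx = (-1) + 3 = 2.


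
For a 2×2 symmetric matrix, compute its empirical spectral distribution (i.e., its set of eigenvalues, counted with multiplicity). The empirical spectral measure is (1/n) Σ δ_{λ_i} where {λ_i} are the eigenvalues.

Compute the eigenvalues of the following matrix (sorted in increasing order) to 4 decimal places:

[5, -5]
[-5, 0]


Since M is real symmetric, both eigenvalues are real; they are the roots of det(λI − M) = λ² − (tr M) λ + det M.
tr M = 5 + 0 = 5.
det M = 5·0 − (-5)² = 0 − 25 = -25.
Characteristic polynomial: λ² − 5λ − 25 = 0.
Discriminant Δ = (tr M)² − 4·det M = 25 − (-100) = 125; √Δ = 11.180340.
λ = (tr M ± √Δ)/2 = (5 ± 11.180340)/2, giving (tr M − √Δ)/2 = -3.0902 and (tr M + √Δ)/2 = 8.0902.

Eigenvalues sorted in increasing order: [-3.0902, 8.0902].


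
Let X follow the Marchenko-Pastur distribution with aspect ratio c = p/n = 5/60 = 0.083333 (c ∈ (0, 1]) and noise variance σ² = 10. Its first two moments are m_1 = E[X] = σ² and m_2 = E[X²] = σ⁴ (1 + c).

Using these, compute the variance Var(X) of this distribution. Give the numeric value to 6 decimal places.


m_1 = E[X] = σ² = 10, so m_1² = 100.
m_2 = E[X²] = σ⁴ (1 + c) = 100 · (1 + 0.083333) = 100 · 1.083333 = 108.333333.
(Note m_2 − m_1² simplifies to c · σ⁴ = 0.083333 · 100.)

Var(X) = m_2 − m_1² = 108.333333 − 100 = 8.333333.


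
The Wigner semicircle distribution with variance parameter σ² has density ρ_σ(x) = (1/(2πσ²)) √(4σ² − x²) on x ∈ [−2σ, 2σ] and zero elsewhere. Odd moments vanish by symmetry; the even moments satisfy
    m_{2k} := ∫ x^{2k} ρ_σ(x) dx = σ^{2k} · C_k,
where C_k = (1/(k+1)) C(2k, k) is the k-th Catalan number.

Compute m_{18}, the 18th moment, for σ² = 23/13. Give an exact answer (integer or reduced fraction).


By the scaled semicircle moment identity, m_{2k} = σ^{2k} · C_k with k = 9.
C_9 = (1/(k+1)) · C(2k, k) = (1/10) · C(18, 9) = (1/10) · 48620 = 4862.
σ^{2k} = (σ²)^k = (23/13)^9 = 1801152661463/10604499373.

Therefore m_{18} = σ^{18} · C_9 = (1801152661463/10604499373) · 4862 = 673631095387162/815730721.


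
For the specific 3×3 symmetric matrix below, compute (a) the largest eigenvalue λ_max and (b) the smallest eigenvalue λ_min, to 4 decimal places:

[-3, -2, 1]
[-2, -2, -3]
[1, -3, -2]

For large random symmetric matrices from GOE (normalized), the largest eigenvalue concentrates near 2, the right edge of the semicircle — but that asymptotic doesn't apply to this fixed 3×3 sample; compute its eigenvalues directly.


Since M is real symmetric, all three eigenvalues are real; they are the roots of det(λI − M) = λ³ − (tr M) λ² + s λ − det M, where s is the sum of the principal 2×2 minors.
tr M = -3 + (-2) + (-2) = -7.
s = ((-3)·(-2) − (-2)²) + ((-3)·(-2) − 1²) + ((-2)·(-2) − (-3)²) = 2 + 5 + (-5) = 2.
det M (expand along row 1) = (-3)·(-5) − (-2)·7 + 1·8 = 37.
Characteristic polynomial: λ³ + 7λ² + 2λ − 37 = 0.
Substitute λ = y + (tr M)/3 = y − 2.333333 to remove the quadratic term: y³ + p·y + q = 0 with p = s − (tr M)²/3 = -14.333333 and q = −2(tr M)³/27 + (tr M)·s/3 − det M = -16.259259.
Three real roots ⇒ use the trigonometric (Viète) form: r = 2√(−p/3) = 4.371626, φ = arccos(3q/(p·r)) = arccos(0.778452) = 0.678600 rad.
y_k = r·cos(φ/3 − 2πk/3) for k = 0, 1, 2 gives y = 4.260261, -1.281035, -2.979226.
λ_k = y_k − 2.333333 gives λ = 1.9269, -3.6144, -5.3126 (check: the sum is -7.0000 = tr M).

Hence λ_max = 1.9269 and λ_min = -5.3126.


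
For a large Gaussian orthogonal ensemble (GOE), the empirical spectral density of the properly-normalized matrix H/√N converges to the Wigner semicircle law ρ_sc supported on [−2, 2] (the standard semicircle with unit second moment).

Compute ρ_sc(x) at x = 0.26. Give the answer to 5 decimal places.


ρ_sc(x) = (1/(2π)) √(4 − x²). With x = 0.26:
  4 − x² = 4 − (0.26)² = 4 − 0.067600 = 3.932400.
  √(4 − x²) = 1.983028.
  1/(2π) = 0.159155.
  ρ_sc(0.26) = 0.159155 · 1.983028 = 0.315609.

Rounded to 5 decimal places: ρ_sc(0.26) ≈ 0.31561.


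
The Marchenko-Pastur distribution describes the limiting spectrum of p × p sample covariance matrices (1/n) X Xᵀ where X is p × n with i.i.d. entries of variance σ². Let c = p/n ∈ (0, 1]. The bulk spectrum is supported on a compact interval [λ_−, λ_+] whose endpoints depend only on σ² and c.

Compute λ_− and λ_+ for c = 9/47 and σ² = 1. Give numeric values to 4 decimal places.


c = 9/47 = 0.191489; √c = 0.437595.
λ_− = σ² (1 − √c)² = 1 · (1 − 0.437595)² = 1 · (0.562405)² = 0.316299.
λ_+ = σ² (1 + √c)² = 1 · (1 + 0.437595)² = 1 · (1.437595)² = 2.066679.

Rounded to 4 decimal places: λ_− ≈ 0.3163, λ_+ ≈ 2.0667.


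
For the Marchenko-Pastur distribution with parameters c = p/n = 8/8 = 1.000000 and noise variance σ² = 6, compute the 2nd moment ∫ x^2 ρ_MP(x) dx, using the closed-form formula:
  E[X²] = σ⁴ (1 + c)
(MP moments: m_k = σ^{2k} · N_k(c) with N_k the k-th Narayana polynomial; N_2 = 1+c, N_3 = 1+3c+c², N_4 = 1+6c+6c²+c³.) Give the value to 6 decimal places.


E[X²] = σ⁴ (1 + c) (second MP moment). With σ² = 6 (so σ⁴ = 36) and c = 8/8 = 1.000000: E[X²] = 36 · (1 + 1.000000) = 36 · 2.000000.

So E[X^2] = 72.000000.


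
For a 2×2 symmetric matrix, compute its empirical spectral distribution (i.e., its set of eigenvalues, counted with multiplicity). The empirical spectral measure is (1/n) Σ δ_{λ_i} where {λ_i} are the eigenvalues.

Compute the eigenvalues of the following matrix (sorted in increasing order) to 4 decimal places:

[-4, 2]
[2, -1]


Since M is real symmetric, both eigenvalues are real; they are the roots of det(λI − M) = λ² − (tr M) λ + det M.
tr M = -4 + (-1) = -5.
det M = (-4)·(-1) − 2² = 4 − 4 = 0.
Characteristic polynomial: λ² + 5λ = 0.
Discriminant Δ = (tr M)² − 4·det M = 25 − 0 = 25; √Δ = 5.000000.
λ = (tr M ± √Δ)/2 = (-5 ± 5.000000)/2, giving (tr M − √Δ)/2 = -5.0000 and (tr M + √Δ)/2 = 0.0000.

Eigenvalues sorted in increasing order: [-5.0000, 0.0000].


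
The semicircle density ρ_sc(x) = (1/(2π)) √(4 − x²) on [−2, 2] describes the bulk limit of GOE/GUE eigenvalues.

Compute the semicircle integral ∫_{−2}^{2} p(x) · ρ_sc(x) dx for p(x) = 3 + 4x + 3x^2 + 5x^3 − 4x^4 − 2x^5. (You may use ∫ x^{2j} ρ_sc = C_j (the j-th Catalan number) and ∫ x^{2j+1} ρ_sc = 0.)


Write p(x) = Σ a_i x^i, split into monomials and integrate each against ρ_sc separately.
Using ∫ x^{2j} ρ_sc = C_j = (1/(j+1)) C(2j, j) (Catalan numbers) and ∫ x^{2j+1} ρ_sc = 0 (odd monomials vanish by symmetry):
  i = 0 (even): a_0 · C_{0} = 3 · 1 = 3
  i = 1 (odd): ∫ x^1 ρ_sc = 0 (vanishes)
  i = 2 (even): a_2 · C_{1} = 3 · 1 = 3
  i = 3 (odd): ∫ x^3 ρ_sc = 0 (vanishes)
  i = 4 (even): a_4 · C_{2} = -4 · 2 = -8
  i = 5 (odd): ∫ x^5 ρ_sc = 0 (vanishes)

Summing the contributions: ∫_{−2}^{2} p(x) ρ_sc(x) dx = 3 + 3 + (-8) = -2.


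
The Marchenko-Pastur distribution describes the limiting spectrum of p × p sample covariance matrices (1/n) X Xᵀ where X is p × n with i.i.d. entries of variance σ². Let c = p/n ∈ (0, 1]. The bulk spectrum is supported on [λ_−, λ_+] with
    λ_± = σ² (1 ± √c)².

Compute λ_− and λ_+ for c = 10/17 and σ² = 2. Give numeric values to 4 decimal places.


c = 10/17 = 0.588235; √c = 0.766965.
λ_− = σ² (1 − √c)² = 2 · (1 − 0.766965)² = 2 · (0.233035)² = 0.108611.
λ_+ = σ² (1 + √c)² = 2 · (1 + 0.766965)² = 2 · (1.766965)² = 6.244331.

Rounded to 4 decimal places: λ_− ≈ 0.1086, λ_+ ≈ 6.2443.


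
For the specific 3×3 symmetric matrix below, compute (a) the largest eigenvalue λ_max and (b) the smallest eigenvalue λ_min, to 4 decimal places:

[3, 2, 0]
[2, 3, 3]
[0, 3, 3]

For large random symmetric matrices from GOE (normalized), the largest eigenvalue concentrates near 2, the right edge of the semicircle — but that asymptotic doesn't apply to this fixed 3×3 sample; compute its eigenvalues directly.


Since M is real symmetric, all three eigenvalues are real; they are the roots of det(λI − M) = λ³ − (tr M) λ² + s λ − det M, where s is the sum of the principal 2×2 minors.
tr M = 3 + 3 + 3 = 9.
s = (3·3 − 2²) + (3·3 − 0²) + (3·3 − 3²) = 5 + 9 + 0 = 14.
det M (expand along row 1) = 3·0 − 2·6 + 0·6 = -12.
Characteristic polynomial: λ³ − 9λ² + 14λ + 12 = 0.
Substitute λ = y + (tr M)/3 = y + 3.000000 to remove the quadratic term: y³ + p·y + q = 0 with p = s − (tr M)²/3 = -13.000000 and q = −2(tr M)³/27 + (tr M)·s/3 − det M = 0.000000.
Three real roots ⇒ use the trigonometric (Viète) form: r = 2√(−p/3) = 4.163332, φ = arccos(3q/(p·r)) = arccos(0.000000) = 1.570796 rad.
y_k = r·cos(φ/3 − 2πk/3) for k = 0, 1, 2 gives y = 3.605551, 0.000000, -3.605551.
λ_k = y_k + 3.000000 gives λ = 6.6056, 3.0000, -0.6056 (check: the sum is 9.0000 = tr M).

Hence λ_max = 6.6056 and λ_min = -0.6056.


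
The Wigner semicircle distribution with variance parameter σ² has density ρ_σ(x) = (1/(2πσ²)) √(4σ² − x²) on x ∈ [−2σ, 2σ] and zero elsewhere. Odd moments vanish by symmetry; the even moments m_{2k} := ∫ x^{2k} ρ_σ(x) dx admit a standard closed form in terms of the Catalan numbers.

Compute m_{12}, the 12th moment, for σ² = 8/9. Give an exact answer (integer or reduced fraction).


By the scaled semicircle moment identity, m_{2k} = σ^{2k} · C_k with k = 6.
C_6 = (1/(k+1)) · C(2k, k) = (1/7) · C(12, 6) = (1/7) · 924 = 132.
σ^{2k} = (σ²)^k = (8/9)^6 = 262144/531441.

Therefore m_{12} = σ^{12} · C_6 = (262144/531441) · 132 = 11534336/177147.


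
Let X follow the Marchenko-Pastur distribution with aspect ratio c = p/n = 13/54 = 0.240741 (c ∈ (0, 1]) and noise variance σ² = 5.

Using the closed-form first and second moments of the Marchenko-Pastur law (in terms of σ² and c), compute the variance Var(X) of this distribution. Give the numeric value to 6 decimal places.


Recall the MP moments m_1 = E[X] = σ² and m_2 = E[X²] = σ⁴ (1 + c).
m_1 = E[X] = σ² = 5, so m_1² = 25.
m_2 = E[X²] = σ⁴ (1 + c) = 25 · (1 + 0.240741) = 25 · 1.240741 = 31.018519.
(Note m_2 − m_1² simplifies to c · σ⁴ = 0.240741 · 25.)

Var(X) = m_2 − m_1² = 31.018519 − 25 = 6.018519.


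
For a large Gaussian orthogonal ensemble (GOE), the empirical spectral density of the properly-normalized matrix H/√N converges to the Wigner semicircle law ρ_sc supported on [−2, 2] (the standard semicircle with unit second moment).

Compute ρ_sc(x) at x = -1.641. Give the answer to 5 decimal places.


ρ_sc(x) = (1/(2π)) √(4 − x²). With x = -1.641:
  4 − x² = 4 − (-1.641)² = 4 − 2.692881 = 1.307119.
  √(4 − x²) = 1.143293.
  1/(2π) = 0.159155.
  ρ_sc(-1.641) = 0.159155 · 1.143293 = 0.181961.

Rounded to 5 decimal places: ρ_sc(-1.641) ≈ 0.18196.


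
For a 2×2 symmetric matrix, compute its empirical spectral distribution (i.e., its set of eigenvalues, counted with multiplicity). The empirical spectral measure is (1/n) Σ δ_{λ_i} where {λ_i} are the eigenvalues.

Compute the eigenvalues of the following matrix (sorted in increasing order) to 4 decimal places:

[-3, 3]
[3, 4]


Since M is real symmetric, both eigenvalues are real; they are the roots of det(λI − M) = λ² − (tr M) λ + det M.
tr M = -3 + 4 = 1.
det M = (-3)·4 − 3² = -12 − 9 = -21.
Characteristic polynomial: λ² − λ − 21 = 0.
Discriminant Δ = (tr M)² − 4·det M = 1 − (-84) = 85; √Δ = 9.219544.
λ = (tr M ± √Δ)/2 = (1 ± 9.219544)/2, giving (tr M − √Δ)/2 = -4.1098 and (tr M + √Δ)/2 = 5.1098.

Eigenvalues sorted in increasing order: [-4.1098, 5.1098].


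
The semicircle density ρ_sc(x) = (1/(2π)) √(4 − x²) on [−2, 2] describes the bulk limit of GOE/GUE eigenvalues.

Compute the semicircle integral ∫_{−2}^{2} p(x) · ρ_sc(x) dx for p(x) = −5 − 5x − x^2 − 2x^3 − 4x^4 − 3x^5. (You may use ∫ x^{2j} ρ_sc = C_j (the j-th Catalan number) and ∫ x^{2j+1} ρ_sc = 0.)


Write p(x) = Σ a_i x^i, split into monomials and integrate each against ρ_sc separately.
Using ∫ x^{2j} ρ_sc = C_j = (1/(j+1)) C(2j, j) (Catalan numbers) and ∫ x^{2j+1} ρ_sc = 0 (odd monomials vanish by symmetry):
  i = 0 (even): a_0 · C_{0} = -5 · 1 = -5
  i = 1 (odd): ∫ x^1 ρ_sc = 0 (vanishes)
  i = 2 (even): a_2 · C_{1} = -1 · 1 = -1
  i = 3 (odd): ∫ x^3 ρ_sc = 0 (vanishes)
  i = 4 (even): a_4 · C_{2} = -4 · 2 = -8
  i = 5 (odd): ∫ x^5 ρ_sc = 0 (vanishes)

Summing the contributions: ∫_{−2}^{2} p(x) ρ_sc(x) dx = (-5) + (-1) + (-8) = -14.


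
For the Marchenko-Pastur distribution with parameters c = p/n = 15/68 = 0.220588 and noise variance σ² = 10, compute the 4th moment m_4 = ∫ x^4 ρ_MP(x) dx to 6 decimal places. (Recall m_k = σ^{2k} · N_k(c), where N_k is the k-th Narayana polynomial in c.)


E[X⁴] = σ⁸ (1 + 6c + 6c² + c³) (fourth MP moment). With σ² = 10 (so σ⁸ = 10000) and c = 15/68 = 0.220588: E[X⁴] = 10000 · (1 + 6·0.220588 + 6·(0.220588)² + (0.220588)³) = 10000 · 2.626218.

So E[X^4] = 26262.180694.


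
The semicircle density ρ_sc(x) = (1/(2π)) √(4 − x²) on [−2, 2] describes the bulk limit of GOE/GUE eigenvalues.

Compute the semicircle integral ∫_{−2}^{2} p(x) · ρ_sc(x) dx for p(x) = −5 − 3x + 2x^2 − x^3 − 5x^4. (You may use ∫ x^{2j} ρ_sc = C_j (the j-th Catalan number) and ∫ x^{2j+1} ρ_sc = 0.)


Write p(x) = Σ a_i x^i, split into monomials and integrate each against ρ_sc separately.
Using ∫ x^{2j} ρ_sc = C_j = (1/(j+1)) C(2j, j) (Catalan numbers) and ∫ x^{2j+1} ρ_sc = 0 (odd monomials vanish by symmetry):
  i = 0 (even): a_0 · C_{0} = -5 · 1 = -5
  i = 1 (odd): ∫ x^1 ρ_sc = 0 (vanishes)
  i = 2 (even): a_2 · C_{1} = 2 · 1 = 2
  i = 3 (odd): ∫ x^3 ρ_sc = 0 (vanishes)
  i = 4 (even): a_4 · C_{2} = -5 · 2 = -10

Summing the contributions: ∫_{−2}^{2} p(x) ρ_sc(x) dx = (-5) + 2 + (-10) = -13.


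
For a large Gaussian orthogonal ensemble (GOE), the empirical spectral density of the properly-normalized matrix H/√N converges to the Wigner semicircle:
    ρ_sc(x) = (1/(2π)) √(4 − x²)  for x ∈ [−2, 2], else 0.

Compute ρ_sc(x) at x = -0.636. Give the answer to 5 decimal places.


ρ_sc(x) = (1/(2π)) √(4 − x²). With x = -0.636:
  4 − x² = 4 − (-0.636)² = 4 − 0.404496 = 3.595504.
  √(4 − x²) = 1.896181.
  1/(2π) = 0.159155.
  ρ_sc(-0.636) = 0.159155 · 1.896181 = 0.301787.

Rounded to 5 decimal places: ρ_sc(-0.636) ≈ 0.30179.


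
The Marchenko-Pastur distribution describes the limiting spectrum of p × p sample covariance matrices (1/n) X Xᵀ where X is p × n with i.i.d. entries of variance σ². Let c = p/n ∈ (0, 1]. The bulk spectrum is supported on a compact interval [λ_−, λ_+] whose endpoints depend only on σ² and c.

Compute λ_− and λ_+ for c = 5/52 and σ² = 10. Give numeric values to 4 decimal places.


c = 5/52 = 0.096154; √c = 0.310087.
λ_− = σ² (1 − √c)² = 10 · (1 − 0.310087)² = 10 · (0.689913)² = 4.759802.
λ_+ = σ² (1 + √c)² = 10 · (1 + 0.310087)² = 10 · (1.310087)² = 17.163275.

Rounded to 4 decimal places: λ_− ≈ 4.7598, λ_+ ≈ 17.1633.


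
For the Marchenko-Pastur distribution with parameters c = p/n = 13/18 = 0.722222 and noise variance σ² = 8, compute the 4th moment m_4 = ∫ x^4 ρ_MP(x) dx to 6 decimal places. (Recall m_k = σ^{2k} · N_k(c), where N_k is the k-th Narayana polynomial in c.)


E[X⁴] = σ⁸ (1 + 6c + 6c² + c³) (fourth MP moment). With σ² = 8 (so σ⁸ = 4096) and c = 13/18 = 0.722222: E[X⁴] = 4096 · (1 + 6·0.722222 + 6·(0.722222)² + (0.722222)³) = 4096 · 8.839678.

So E[X^4] = 36207.319616.


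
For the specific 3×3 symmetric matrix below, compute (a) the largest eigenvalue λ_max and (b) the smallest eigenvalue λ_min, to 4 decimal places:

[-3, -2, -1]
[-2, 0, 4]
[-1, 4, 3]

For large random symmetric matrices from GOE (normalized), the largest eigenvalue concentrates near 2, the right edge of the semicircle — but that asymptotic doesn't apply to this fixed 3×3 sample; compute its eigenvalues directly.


Since M is real symmetric, all three eigenvalues are real; they are the roots of det(λI − M) = λ³ − (tr M) λ² + s λ − det M, where s is the sum of the principal 2×2 minors.
tr M = -3 + 0 + 3 = 0.
s = ((-3)·0 − (-2)²) + ((-3)·3 − (-1)²) + (0·3 − 4²) = -4 + (-10) + (-16) = -30.
det M (expand along row 1) = (-3)·(-16) − (-2)·(-2) + (-1)·(-8) = 52.
Characteristic polynomial: λ³ − 30λ − 52 = 0.
Substitute λ = y + (tr M)/3 = y + 0.000000 to remove the quadratic term: y³ + p·y + q = 0 with p = s − (tr M)²/3 = -30.000000 and q = −2(tr M)³/27 + (tr M)·s/3 − det M = -52.000000.
Three real roots ⇒ use the trigonometric (Viète) form: r = 2√(−p/3) = 6.324555, φ = arccos(3q/(p·r)) = arccos(0.822192) = 0.605545 rad.
y_k = r·cos(φ/3 − 2πk/3) for k = 0, 1, 2 gives y = 6.196152, -2.000000, -4.196152.
λ_k = y_k + 0.000000 gives λ = 6.1962, -2.0000, -4.1962 (check: the sum is 0.0000 = tr M).

Hence λ_max = 6.1962 and λ_min = -4.1962.


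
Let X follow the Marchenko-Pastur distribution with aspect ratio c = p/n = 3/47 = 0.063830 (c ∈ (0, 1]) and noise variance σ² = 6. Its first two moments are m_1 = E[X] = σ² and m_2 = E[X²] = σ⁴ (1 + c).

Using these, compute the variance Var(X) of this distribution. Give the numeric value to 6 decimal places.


m_1 = E[X] = σ² = 6, so m_1² = 36.
m_2 = E[X²] = σ⁴ (1 + c) = 36 · (1 + 0.063830) = 36 · 1.063830 = 38.297872.
(Note m_2 − m_1² simplifies to c · σ⁴ = 0.063830 · 36.)

Var(X) = m_2 − m_1² = 38.297872 − 36 = 2.297872.


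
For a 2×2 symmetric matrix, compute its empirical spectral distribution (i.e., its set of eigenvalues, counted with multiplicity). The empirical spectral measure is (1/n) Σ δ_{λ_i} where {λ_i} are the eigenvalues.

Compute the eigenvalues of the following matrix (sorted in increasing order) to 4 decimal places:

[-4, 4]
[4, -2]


Since M is real symmetric, both eigenvalues are real; they are the roots of det(λI − M) = λ² − (tr M) λ + det M.
tr M = -4 + (-2) = -6.
det M = (-4)·(-2) − 4² = 8 − 16 = -8.
Characteristic polynomial: λ² + 6λ − 8 = 0.
Discriminant Δ = (tr M)² − 4·det M = 36 − (-32) = 68; √Δ = 8.246211.
λ = (tr M ± √Δ)/2 = (-6 ± 8.246211)/2, giving (tr M − √Δ)/2 = -7.1231 and (tr M + √Δ)/2 = 1.1231.

Eigenvalues sorted in increasing order: [-7.1231, 1.1231].


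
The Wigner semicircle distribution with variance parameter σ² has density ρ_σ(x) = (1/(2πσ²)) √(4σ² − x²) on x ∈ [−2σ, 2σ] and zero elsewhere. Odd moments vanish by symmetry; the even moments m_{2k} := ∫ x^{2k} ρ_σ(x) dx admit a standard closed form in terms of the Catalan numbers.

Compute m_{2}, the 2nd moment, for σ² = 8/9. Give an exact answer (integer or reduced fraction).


By the scaled semicircle moment identity, m_{2k} = σ^{2k} · C_k with k = 1.
C_1 = (1/(k+1)) · C(2k, k) = (1/2) · C(2, 1) = (1/2) · 2 = 1.
σ^{2k} = (σ²)^k = (8/9)^1 = 8/9.

Therefore m_{2} = σ^{2} · C_1 = (8/9) · 1 = 8/9.


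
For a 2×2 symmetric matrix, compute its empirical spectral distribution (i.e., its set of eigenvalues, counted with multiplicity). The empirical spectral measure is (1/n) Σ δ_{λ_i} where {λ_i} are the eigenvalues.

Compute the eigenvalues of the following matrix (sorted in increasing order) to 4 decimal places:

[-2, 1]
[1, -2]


Since M is real symmetric, both eigenvalues are real; they are the roots of det(λI − M) = λ² − (tr M) λ + det M.
tr M = -2 + (-2) = -4.
det M = (-2)·(-2) − 1² = 4 − 1 = 3.
Characteristic polynomial: λ² + 4λ + 3 = 0.
Discriminant Δ = (tr M)² − 4·det M = 16 − 12 = 4; √Δ = 2.000000.
λ = (tr M ± √Δ)/2 = (-4 ± 2.000000)/2, giving (tr M − √Δ)/2 = -3.0000 and (tr M + √Δ)/2 = -1.0000.

Eigenvalues sorted in increasing order: [-3.0000, -1.0000].


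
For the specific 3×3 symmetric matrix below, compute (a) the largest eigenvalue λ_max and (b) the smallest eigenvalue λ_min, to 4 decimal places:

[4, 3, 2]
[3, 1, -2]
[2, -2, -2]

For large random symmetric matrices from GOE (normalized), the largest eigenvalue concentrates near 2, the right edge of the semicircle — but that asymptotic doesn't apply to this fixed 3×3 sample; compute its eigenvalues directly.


Since M is real symmetric, all three eigenvalues are real; they are the roots of det(λI − M) = λ³ − (tr M) λ² + s λ − det M, where s is the sum of the principal 2×2 minors.
tr M = 4 + 1 + (-2) = 3.
s = (4·1 − 3²) + (4·(-2) − 2²) + (1·(-2) − (-2)²) = -5 + (-12) + (-6) = -23.
det M (expand along row 1) = 4·(-6) − 3·(-2) + 2·(-8) = -34.
Characteristic polynomial: λ³ − 3λ² − 23λ + 34 = 0.
Substitute λ = y + (tr M)/3 = y + 1.000000 to remove the quadratic term: y³ + p·y + q = 0 with p = s − (tr M)²/3 = -26.000000 and q = −2(tr M)³/27 + (tr M)·s/3 − det M = 9.000000.
Three real roots ⇒ use the trigonometric (Viète) form: r = 2√(−p/3) = 5.887841, φ = arccos(3q/(p·r)) = arccos(-0.176374) = 1.748098 rad.
y_k = r·cos(φ/3 − 2πk/3) for k = 0, 1, 2 gives y = 4.916231, 0.347772, -5.264003.
λ_k = y_k + 1.000000 gives λ = 5.9162, 1.3478, -4.2640 (check: the sum is 3.0000 = tr M).

Hence λ_max = 5.9162 and λ_min = -4.2640.


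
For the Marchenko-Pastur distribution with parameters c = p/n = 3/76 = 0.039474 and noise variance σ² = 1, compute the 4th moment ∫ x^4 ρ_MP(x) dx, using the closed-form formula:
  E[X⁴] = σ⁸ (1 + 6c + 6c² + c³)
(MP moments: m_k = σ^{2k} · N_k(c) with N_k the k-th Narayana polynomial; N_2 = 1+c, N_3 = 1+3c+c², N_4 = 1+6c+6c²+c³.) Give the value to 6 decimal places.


E[X⁴] = σ⁸ (1 + 6c + 6c² + c³) (fourth MP moment). With σ² = 1 (so σ⁸ = 1) and c = 3/76 = 0.039474: E[X⁴] = 1 · (1 + 6·0.039474 + 6·(0.039474)² + (0.039474)³) = 1 · 1.246253.

So E[X^4] = 1.246253.


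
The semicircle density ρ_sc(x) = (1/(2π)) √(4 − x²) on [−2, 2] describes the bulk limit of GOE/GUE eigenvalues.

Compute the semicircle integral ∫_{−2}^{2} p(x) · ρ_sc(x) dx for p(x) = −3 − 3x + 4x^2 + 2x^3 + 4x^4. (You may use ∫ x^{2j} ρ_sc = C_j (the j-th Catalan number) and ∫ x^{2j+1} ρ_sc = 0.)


Write p(x) = Σ a_i x^i, split into monomials and integrate each against ρ_sc separately.
Using ∫ x^{2j} ρ_sc = C_j = (1/(j+1)) C(2j, j) (Catalan numbers) and ∫ x^{2j+1} ρ_sc = 0 (odd monomials vanish by symmetry):
  i = 0 (even): a_0 · C_{0} = -3 · 1 = -3
  i = 1 (odd): ∫ x^1 ρ_sc = 0 (vanishes)
  i = 2 (even): a_2 · C_{1} = 4 · 1 = 4
  i = 3 (odd): ∫ x^3 ρ_sc = 0 (vanishes)
  i = 4 (even): a_4 · C_{2} = 4 · 2 = 8

Summing the contributions: ∫_{−2}^{2} p(x) ρ_sc(x) dx = (-3) + 4 + 8 = 9.


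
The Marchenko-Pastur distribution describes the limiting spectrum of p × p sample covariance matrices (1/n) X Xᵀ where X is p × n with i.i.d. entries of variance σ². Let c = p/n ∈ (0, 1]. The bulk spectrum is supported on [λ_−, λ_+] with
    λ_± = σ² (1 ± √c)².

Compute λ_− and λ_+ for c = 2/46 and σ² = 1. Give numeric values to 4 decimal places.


c = 2/46 = 0.043478; √c = 0.208514.
λ_− = σ² (1 − √c)² = 1 · (1 − 0.208514)² = 1 · (0.791486)² = 0.626449.
λ_+ = σ² (1 + √c)² = 1 · (1 + 0.208514)² = 1 · (1.208514)² = 1.460507.

Rounded to 4 decimal places: λ_− ≈ 0.6264, λ_+ ≈ 1.4605.


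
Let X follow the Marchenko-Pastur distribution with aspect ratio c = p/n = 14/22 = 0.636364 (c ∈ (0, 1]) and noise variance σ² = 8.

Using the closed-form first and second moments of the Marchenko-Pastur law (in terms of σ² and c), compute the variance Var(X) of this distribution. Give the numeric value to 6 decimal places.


Recall the MP moments m_1 = E[X] = σ² and m_2 = E[X²] = σ⁴ (1 + c).
m_1 = E[X] = σ² = 8, so m_1² = 64.
m_2 = E[X²] = σ⁴ (1 + c) = 64 · (1 + 0.636364) = 64 · 1.636364 = 104.727273.
(Note m_2 − m_1² simplifies to c · σ⁴ = 0.636364 · 64.)

Var(X) = m_2 − m_1² = 104.727273 − 64 = 40.727273.


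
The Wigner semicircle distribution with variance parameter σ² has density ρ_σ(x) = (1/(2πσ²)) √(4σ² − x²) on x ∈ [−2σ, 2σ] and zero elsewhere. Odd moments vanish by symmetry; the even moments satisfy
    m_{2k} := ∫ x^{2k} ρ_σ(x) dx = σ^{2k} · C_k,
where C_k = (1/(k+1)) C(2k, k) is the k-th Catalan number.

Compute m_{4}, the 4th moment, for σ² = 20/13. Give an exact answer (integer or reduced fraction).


By the scaled semicircle moment identity, m_{2k} = σ^{2k} · C_k with k = 2.
C_2 = (1/(k+1)) · C(2k, k) = (1/3) · C(4, 2) = (1/3) · 6 = 2.
σ^{2k} = (σ²)^k = (20/13)^2 = 400/169.

Therefore m_{4} = σ^{4} · C_2 = (400/169) · 2 = 800/169.


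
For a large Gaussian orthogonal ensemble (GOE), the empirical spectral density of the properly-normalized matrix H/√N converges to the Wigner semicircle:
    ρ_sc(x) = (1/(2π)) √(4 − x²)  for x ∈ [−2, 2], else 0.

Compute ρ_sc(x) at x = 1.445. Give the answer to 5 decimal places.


ρ_sc(x) = (1/(2π)) √(4 − x²). With x = 1.445:
  4 − x² = 4 − (1.445)² = 4 − 2.088025 = 1.911975.
  √(4 − x²) = 1.382742.
  1/(2π) = 0.159155.
  ρ_sc(1.445) = 0.159155 · 1.382742 = 0.220070.

Rounded to 5 decimal places: ρ_sc(1.445) ≈ 0.22007.


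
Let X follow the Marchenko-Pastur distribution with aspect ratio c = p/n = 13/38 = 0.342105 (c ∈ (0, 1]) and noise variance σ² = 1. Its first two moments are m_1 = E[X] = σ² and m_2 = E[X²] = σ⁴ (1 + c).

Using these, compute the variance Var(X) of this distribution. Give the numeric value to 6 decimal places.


m_1 = E[X] = σ² = 1, so m_1² = 1.
m_2 = E[X²] = σ⁴ (1 + c) = 1 · (1 + 0.342105) = 1 · 1.342105 = 1.342105.
(Note m_2 − m_1² simplifies to c · σ⁴ = 0.342105 · 1.)

Var(X) = m_2 − m_1² = 1.342105 − 1 = 0.342105.


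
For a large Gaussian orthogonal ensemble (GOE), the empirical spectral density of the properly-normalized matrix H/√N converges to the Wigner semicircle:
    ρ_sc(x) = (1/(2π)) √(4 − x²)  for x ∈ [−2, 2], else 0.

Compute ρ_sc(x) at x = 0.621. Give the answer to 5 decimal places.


ρ_sc(x) = (1/(2π)) √(4 − x²). With x = 0.621:
  4 − x² = 4 − (0.621)² = 4 − 0.385641 = 3.614359.
  √(4 − x²) = 1.901147.
  1/(2π) = 0.159155.
  ρ_sc(0.621) = 0.159155 · 1.901147 = 0.302577.

Rounded to 5 decimal places: ρ_sc(0.621) ≈ 0.30258.


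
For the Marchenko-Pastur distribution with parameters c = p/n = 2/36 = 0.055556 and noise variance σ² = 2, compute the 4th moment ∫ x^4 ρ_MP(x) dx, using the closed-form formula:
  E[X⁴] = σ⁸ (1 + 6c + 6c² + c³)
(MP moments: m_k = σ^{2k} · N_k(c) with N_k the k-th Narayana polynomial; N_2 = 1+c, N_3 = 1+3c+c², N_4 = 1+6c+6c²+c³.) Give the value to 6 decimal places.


E[X⁴] = σ⁸ (1 + 6c + 6c² + c³) (fourth MP moment). With σ² = 2 (so σ⁸ = 16) and c = 2/36 = 0.055556: E[X⁴] = 16 · (1 + 6·0.055556 + 6·(0.055556)² + (0.055556)³) = 16 · 1.352023.

So E[X^4] = 21.632373.


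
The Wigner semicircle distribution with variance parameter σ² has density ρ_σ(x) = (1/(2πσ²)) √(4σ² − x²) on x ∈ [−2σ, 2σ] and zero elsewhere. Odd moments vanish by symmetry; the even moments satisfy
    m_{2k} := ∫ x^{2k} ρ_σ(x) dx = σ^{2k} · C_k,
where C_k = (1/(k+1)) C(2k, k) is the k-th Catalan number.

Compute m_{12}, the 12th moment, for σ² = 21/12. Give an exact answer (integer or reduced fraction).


By the scaled semicircle moment identity, m_{2k} = σ^{2k} · C_k with k = 6.
C_6 = (1/(k+1)) · C(2k, k) = (1/7) · C(12, 6) = (1/7) · 924 = 132.
σ^{2k} = (σ²)^k = (21/12)^6 = 117649/4096.

Therefore m_{12} = σ^{12} · C_6 = (117649/4096) · 132 = 3882417/1024.


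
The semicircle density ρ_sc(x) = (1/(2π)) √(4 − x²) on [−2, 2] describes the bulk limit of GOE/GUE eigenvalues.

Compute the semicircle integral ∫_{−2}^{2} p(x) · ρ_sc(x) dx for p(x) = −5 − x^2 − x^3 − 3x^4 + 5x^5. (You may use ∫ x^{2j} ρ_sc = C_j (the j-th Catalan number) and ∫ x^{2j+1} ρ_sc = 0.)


Write p(x) = Σ a_i x^i, split into monomials and integrate each against ρ_sc separately.
Using ∫ x^{2j} ρ_sc = C_j = (1/(j+1)) C(2j, j) (Catalan numbers) and ∫ x^{2j+1} ρ_sc = 0 (odd monomials vanish by symmetry):
  i = 0 (even): a_0 · C_{0} = -5 · 1 = -5
  i = 2 (even): a_2 · C_{1} = -1 · 1 = -1
  i = 3 (odd): ∫ x^3 ρ_sc = 0 (vanishes)
  i = 4 (even): a_4 · C_{2} = -3 · 2 = -6
  i = 5 (odd): ∫ x^5 ρ_sc = 0 (vanishes)

Summing the contributions: ∫_{−2}^{2} p(x) ρ_sc(x) dx = (-5) + (-1) + (-6) = -12.


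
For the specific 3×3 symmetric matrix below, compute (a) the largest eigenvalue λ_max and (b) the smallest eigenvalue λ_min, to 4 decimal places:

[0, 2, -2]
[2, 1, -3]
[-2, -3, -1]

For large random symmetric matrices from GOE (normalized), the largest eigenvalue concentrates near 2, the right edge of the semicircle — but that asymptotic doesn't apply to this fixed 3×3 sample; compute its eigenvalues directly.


Since M is real symmetric, all three eigenvalues are real; they are the roots of det(λI − M) = λ³ − (tr M) λ² + s λ − det M, where s is the sum of the principal 2×2 minors.
tr M = 0 + 1 + (-1) = 0.
s = (0·1 − 2²) + (0·(-1) − (-2)²) + (1·(-1) − (-3)²) = -4 + (-4) + (-10) = -18.
det M (expand along row 1) = 0·(-10) − 2·(-8) + (-2)·(-4) = 24.
Characteristic polynomial: λ³ − 18λ − 24 = 0.
Substitute λ = y + (tr M)/3 = y + 0.000000 to remove the quadratic term: y³ + p·y + q = 0 with p = s − (tr M)²/3 = -18.000000 and q = −2(tr M)³/27 + (tr M)·s/3 − det M = -24.000000.
Three real roots ⇒ use the trigonometric (Viète) form: r = 2√(−p/3) = 4.898979, φ = arccos(3q/(p·r)) = arccos(0.816497) = 0.615480 rad.
y_k = r·cos(φ/3 − 2πk/3) for k = 0, 1, 2 gives y = 4.796240, -1.533794, -3.262447.
λ_k = y_k + 0.000000 gives λ = 4.7962, -1.5338, -3.2624 (check: the sum is 0.0000 = tr M).

Hence λ_max = 4.7962 and λ_min = -3.2624.


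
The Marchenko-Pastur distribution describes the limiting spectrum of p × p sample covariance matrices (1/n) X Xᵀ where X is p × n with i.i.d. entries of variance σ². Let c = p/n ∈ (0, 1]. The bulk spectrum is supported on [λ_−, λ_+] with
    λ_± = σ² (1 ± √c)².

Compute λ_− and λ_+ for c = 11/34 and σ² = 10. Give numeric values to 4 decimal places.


c = 11/34 = 0.323529; √c = 0.568796.
λ_− = σ² (1 − √c)² = 10 · (1 − 0.568796)² = 10 · (0.431204)² = 1.859365.
λ_+ = σ² (1 + √c)² = 10 · (1 + 0.568796)² = 10 · (1.568796)² = 24.611223.

Rounded to 4 decimal places: λ_− ≈ 1.8594, λ_+ ≈ 24.6112.


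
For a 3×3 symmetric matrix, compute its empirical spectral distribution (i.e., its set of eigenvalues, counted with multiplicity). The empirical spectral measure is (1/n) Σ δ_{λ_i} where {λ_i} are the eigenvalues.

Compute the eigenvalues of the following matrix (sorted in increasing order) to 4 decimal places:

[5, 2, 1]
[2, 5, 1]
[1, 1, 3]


Since M is real symmetric, all three eigenvalues are real; they are the roots of det(λI − M) = λ³ − (tr M) λ² + s λ − det M, where s is the sum of the principal 2×2 minors.
tr M = 5 + 5 + 3 = 13.
s = (5·5 − 2²) + (5·3 − 1²) + (5·3 − 1²) = 21 + 14 + 14 = 49.
det M (expand along row 1) = 5·14 − 2·5 + 1·(-3) = 57.
Characteristic polynomial: λ³ − 13λ² + 49λ − 57 = 0.
Substitute λ = y + (tr M)/3 = y + 4.333333 to remove the quadratic term: y³ + p·y + q = 0 with p = s − (tr M)²/3 = -7.333333 and q = −2(tr M)³/27 + (tr M)·s/3 − det M = -7.407407.
Three real roots ⇒ use the trigonometric (Viète) form: r = 2√(−p/3) = 3.126944, φ = arccos(3q/(p·r)) = arccos(0.969094) = 0.249264 rad.
y_k = r·cos(φ/3 − 2πk/3) for k = 0, 1, 2 gives y = 3.116156, -1.333333, -1.782823.
λ_k = y_k + 4.333333 gives λ = 7.4495, 3.0000, 2.5505 (check: the sum is 13.0000 = tr M).

Eigenvalues sorted in increasing order: [2.5505, 3.0000, 7.4495].


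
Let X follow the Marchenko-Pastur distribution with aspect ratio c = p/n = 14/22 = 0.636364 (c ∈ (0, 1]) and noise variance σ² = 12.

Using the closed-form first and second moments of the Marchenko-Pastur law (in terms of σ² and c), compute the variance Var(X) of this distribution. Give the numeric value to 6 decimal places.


Recall the MP moments m_1 = E[X] = σ² and m_2 = E[X²] = σ⁴ (1 + c).
m_1 = E[X] = σ² = 12, so m_1² = 144.
m_2 = E[X²] = σ⁴ (1 + c) = 144 · (1 + 0.636364) = 144 · 1.636364 = 235.636364.
(Note m_2 − m_1² simplifies to c · σ⁴ = 0.636364 · 144.)

Var(X) = m_2 − m_1² = 235.636364 − 144 = 91.636364.


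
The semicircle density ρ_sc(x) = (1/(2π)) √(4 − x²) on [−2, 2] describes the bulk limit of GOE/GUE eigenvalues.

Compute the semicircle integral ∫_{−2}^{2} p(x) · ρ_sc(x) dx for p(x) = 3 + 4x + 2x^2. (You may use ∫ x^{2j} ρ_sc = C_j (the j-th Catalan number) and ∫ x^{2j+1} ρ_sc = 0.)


Write p(x) = Σ a_i x^i, split into monomials and integrate each against ρ_sc separately.
Using ∫ x^{2j} ρ_sc = C_j = (1/(j+1)) C(2j, j) (Catalan numbers) and ∫ x^{2j+1} ρ_sc = 0 (odd monomials vanish by symmetry):
  i = 0 (even): a_0 · C_{0} = 3 · 1 = 3
  i = 1 (odd): ∫ x^1 ρ_sc = 0 (vanishes)
  i = 2 (even): a_2 · C_{1} = 2 · 1 = 2

Summing the contributions: ∫_{−2}^{2} p(x) ρ_sc(x) dx = 3 + 2 = 5.


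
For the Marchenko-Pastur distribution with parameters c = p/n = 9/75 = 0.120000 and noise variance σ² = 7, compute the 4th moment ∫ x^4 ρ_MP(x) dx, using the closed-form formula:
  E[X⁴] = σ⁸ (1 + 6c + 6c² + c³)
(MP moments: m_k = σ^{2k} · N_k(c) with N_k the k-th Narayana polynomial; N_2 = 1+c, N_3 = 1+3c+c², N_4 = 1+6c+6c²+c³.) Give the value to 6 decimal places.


E[X⁴] = σ⁸ (1 + 6c + 6c² + c³) (fourth MP moment). With σ² = 7 (so σ⁸ = 2401) and c = 9/75 = 0.120000: E[X⁴] = 2401 · (1 + 6·0.120000 + 6·(0.120000)² + (0.120000)³) = 2401 · 1.808128.

So E[X^4] = 4341.315328.


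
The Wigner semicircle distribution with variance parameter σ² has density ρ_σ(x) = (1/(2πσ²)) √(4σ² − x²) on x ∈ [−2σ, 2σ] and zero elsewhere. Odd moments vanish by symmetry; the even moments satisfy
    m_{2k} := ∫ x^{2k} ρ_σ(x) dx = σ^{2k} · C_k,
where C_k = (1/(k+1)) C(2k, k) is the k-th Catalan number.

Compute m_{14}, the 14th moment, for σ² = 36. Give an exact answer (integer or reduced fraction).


By the scaled semicircle moment identity, m_{2k} = σ^{2k} · C_k with k = 7.
C_7 = (1/(k+1)) · C(2k, k) = (1/8) · C(14, 7) = (1/8) · 3432 = 429.
σ^{2k} = (σ²)^k = (36)^7 = 78364164096.

Therefore m_{14} = σ^{14} · C_7 = 78364164096 · 429 = 33618226397184.


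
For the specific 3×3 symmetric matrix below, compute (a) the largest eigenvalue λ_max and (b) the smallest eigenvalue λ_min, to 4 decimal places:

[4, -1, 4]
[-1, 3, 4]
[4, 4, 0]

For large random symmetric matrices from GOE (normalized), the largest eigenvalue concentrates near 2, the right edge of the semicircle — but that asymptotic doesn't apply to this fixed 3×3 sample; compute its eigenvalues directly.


Since M is real symmetric, all three eigenvalues are real; they are the roots of det(λI − M) = λ³ − (tr M) λ² + s λ − det M, where s is the sum of the principal 2×2 minors.
tr M = 4 + 3 + 0 = 7.
s = (4·3 − (-1)²) + (4·0 − 4²) + (3·0 − 4²) = 11 + (-16) + (-16) = -21.
det M (expand along row 1) = 4·(-16) − (-1)·(-16) + 4·(-16) = -144.
Characteristic polynomial: λ³ − 7λ² − 21λ + 144 = 0.
Substitute λ = y + (tr M)/3 = y + 2.333333 to remove the quadratic term: y³ + p·y + q = 0 with p = s − (tr M)²/3 = -37.333333 and q = −2(tr M)³/27 + (tr M)·s/3 − det M = 69.592593.
Three real roots ⇒ use the trigonometric (Viète) form: r = 2√(−p/3) = 7.055337, φ = arccos(3q/(p·r)) = arccos(-0.792629) = 2.485905 rad.
y_k = r·cos(φ/3 − 2πk/3) for k = 0, 1, 2 gives y = 4.768579, 2.118912, -6.887491.
λ_k = y_k + 2.333333 gives λ = 7.1019, 4.4522, -4.5542 (check: the sum is 7.0000 = tr M).

Hence λ_max = 7.1019 and λ_min = -4.5542.


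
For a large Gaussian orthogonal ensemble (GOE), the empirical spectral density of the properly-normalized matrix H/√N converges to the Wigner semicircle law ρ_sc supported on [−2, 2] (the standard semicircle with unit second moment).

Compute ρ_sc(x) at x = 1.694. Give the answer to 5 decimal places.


ρ_sc(x) = (1/(2π)) √(4 − x²). With x = 1.694:
  4 − x² = 4 − (1.694)² = 4 − 2.869636 = 1.130364.
  √(4 − x²) = 1.063186.
  1/(2π) = 0.159155.
  ρ_sc(1.694) = 0.159155 · 1.063186 = 0.169211.

Rounded to 5 decimal places: ρ_sc(1.694) ≈ 0.16921.


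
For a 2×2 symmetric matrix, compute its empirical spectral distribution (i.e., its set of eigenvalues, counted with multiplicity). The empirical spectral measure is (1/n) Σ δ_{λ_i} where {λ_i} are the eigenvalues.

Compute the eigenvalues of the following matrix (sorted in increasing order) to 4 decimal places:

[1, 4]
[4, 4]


Since M is real symmetric, both eigenvalues are real; they are the roots of det(λI − M) = λ² − (tr M) λ + det M.
tr M = 1 + 4 = 5.
det M = 1·4 − 4² = 4 − 16 = -12.
Characteristic polynomial: λ² − 5λ − 12 = 0.
Discriminant Δ = (tr M)² − 4·det M = 25 − (-48) = 73; √Δ = 8.544004.
λ = (tr M ± √Δ)/2 = (5 ± 8.544004)/2, giving (tr M − √Δ)/2 = -1.7720 and (tr M + √Δ)/2 = 6.7720.

Eigenvalues sorted in increasing order: [-1.7720, 6.7720].
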